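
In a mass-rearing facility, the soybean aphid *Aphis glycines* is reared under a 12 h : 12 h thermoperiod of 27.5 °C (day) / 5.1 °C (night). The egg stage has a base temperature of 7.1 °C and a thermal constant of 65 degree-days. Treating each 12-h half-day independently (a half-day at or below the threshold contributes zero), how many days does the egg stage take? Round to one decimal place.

Day half: max(0, 27.5 − 7.1) × 0.5 = 20.4 × 0.5 = 10.20 DD.
Night half: max(0, 5.1 − 7.1) × 0.5 = 0.0 × 0.5 = 0.00 DD.
Per 24 h: 10.20 DD/day.
Duration = 65 / 10.20 = 6.373 ≈ 6.4 days.

6.4 days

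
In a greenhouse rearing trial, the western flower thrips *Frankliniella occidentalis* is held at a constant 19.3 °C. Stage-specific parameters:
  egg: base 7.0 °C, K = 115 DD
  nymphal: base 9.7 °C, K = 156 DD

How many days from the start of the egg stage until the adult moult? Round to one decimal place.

25.6 days

egg: 115 / (19.3 − 7.0) = 115 / 12.3 = 9.350 d.
nymphal: 156 / (19.3 − 9.7) = 156 / 9.6 = 16.250 d.
Sum = 25.600 ≈ 25.6 days.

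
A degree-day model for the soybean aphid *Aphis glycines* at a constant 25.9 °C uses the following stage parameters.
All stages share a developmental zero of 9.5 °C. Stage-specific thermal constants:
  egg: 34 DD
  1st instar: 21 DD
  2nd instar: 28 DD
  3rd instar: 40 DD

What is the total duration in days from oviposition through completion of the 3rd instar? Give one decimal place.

Daily accumulation at 25.9 °C = 25.9 − 9.5 = 16.4 DD/day.
Total K = 34 + 21 + 28 + 40 = 123 DD.
Total duration = 123 / 16.4 = 7.500 ≈ 7.5 days.

7.5 days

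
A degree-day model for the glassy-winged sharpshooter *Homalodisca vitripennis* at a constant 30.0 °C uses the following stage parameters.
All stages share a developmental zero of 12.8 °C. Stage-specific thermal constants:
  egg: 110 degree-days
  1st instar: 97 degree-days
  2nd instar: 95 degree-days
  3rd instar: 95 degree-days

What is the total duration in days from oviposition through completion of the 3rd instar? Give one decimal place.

Daily accumulation at 30.0 °C = 30.0 − 12.8 = 17.2 DD/day.
Total K = 110 + 97 + 95 + 95 = 397 DD.
Total duration = 397 / 17.2 = 23.081 ≈ 23.1 days.

23.1 days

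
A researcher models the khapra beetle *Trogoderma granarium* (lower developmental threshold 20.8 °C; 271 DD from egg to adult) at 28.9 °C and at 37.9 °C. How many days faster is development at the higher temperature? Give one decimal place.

At 28.9 °C: 271 / (28.9 − 20.8) = 271 / 8.1 = 33.457 d.
At 37.9 °C: 271 / (37.9 − 20.8) = 271 / 17.1 = 15.848 d.
Difference = |33.457 − 15.848| = 17.609 ≈ 17.6 days.

17.6 days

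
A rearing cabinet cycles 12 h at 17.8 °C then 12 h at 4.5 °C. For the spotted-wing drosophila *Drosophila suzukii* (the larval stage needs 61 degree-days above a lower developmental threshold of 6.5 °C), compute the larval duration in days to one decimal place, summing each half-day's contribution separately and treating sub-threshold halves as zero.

Day half: max(0, 17.8 − 6.5) × 0.5 = 11.3 × 0.5 = 5.65 DD.
Night half: max(0, 4.5 − 6.5) × 0.5 = 0.0 × 0.5 = 0.00 DD.
Per 24 h: 5.65 DD/day.
Duration = 61 / 5.65 = 10.796 ≈ 10.8 days.

10.8 days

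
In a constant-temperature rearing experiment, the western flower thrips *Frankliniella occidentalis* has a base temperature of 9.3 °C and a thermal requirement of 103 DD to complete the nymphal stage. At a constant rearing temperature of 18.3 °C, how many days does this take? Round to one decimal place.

Daily accumulation = 18.3 − 9.3 = 9.0 DD/day.
Duration = 103 / 9.0 = 11.444 ≈ 11.4 days.

11.4 days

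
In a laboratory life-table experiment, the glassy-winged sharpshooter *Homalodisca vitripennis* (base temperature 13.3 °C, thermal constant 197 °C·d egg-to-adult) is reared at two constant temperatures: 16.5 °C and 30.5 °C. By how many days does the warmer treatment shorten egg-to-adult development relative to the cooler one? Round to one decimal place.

At 16.5 °C: 197 / (16.5 − 13.3) = 197 / 3.2 = 61.563 d.
At 30.5 °C: 197 / (30.5 − 13.3) = 197 / 17.2 = 11.453 d.
Difference = |61.563 − 11.453| = 50.109 ≈ 50.1 days.

50.1 days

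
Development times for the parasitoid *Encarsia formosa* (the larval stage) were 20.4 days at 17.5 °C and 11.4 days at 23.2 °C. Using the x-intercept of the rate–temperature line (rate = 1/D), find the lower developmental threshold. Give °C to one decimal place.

10.3 °C

Under the model K = D·(T − T_b), so D₁·(T₁ − T_b) = D₂·(T₂ − T_b).
20.4·(17.5 − T_b) = 11.4·(23.2 − T_b)
T_b = (20.4·17.5 − 11.4·23.2) / (20.4 − 11.4) = 92.52 / 9.0 = 10.280 °C ≈ 10.3 °C.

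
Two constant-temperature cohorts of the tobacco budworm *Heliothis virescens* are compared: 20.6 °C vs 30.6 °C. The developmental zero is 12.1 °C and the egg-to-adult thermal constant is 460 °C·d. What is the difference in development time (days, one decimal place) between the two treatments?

At 20.6 °C: 460 / (20.6 − 12.1) = 460 / 8.5 = 54.118 d.
At 30.6 °C: 460 / (30.6 − 12.1) = 460 / 18.5 = 24.865 d.
Difference = |54.118 − 24.865| = 29.253 ≈ 29.3 days.

29.3 days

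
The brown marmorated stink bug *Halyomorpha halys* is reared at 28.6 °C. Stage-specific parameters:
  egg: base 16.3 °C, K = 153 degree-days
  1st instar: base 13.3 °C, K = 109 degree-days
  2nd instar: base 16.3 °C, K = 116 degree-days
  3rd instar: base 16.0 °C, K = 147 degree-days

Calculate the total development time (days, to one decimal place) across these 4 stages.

egg: 153 / (28.6 − 16.3) = 153 / 12.3 = 12.439 d.
1st instar: 109 / (28.6 − 13.3) = 109 / 15.3 = 7.124 d.
2nd instar: 116 / (28.6 − 16.3) = 116 / 12.3 = 9.431 d.
3rd instar: 147 / (28.6 − 16.0) = 147 / 12.6 = 11.667 d.
Sum = 40.661 ≈ 40.7 days.

40.7 days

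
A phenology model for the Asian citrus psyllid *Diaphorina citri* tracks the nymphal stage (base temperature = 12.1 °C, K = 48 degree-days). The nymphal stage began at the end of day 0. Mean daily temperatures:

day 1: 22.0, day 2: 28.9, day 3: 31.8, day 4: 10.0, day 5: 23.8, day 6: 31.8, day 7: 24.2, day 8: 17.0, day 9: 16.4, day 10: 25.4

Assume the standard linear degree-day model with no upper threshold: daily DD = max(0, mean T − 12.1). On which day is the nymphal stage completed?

Daily DD above 12.1 °C: 9.9, 16.8, 19.7, 0.0, 11.7, 19.7, 12.1, 4.9, 4.3, 13.3.
Cumulative: 9.9, 26.7, 46.4, 46.4, 58.1, 77.8, 89.9, 94.8, 99.1, 112.4.
The total first reaches 48 DD on day 5.

day 5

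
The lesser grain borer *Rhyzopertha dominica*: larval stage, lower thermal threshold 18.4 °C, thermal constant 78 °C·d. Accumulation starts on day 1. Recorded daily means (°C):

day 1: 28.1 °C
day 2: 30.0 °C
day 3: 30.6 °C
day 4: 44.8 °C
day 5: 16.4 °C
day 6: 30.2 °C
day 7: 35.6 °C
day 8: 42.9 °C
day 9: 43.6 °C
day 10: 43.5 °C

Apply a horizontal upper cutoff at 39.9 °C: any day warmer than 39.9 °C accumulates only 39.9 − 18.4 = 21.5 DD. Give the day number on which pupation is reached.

Daily DD above 18.4 °C (capped at 21.5): 9.7, 11.6, 12.2, 21.5, 0.0, 11.8, 17.2, 21.5, 21.5, 21.5.
Cumulative: 9.7, 21.3, 33.5, 55.0, 55.0, 66.8, 84.0, 105.5, 127.0, 148.5.
The total first reaches 78 DD on day 7.

day 7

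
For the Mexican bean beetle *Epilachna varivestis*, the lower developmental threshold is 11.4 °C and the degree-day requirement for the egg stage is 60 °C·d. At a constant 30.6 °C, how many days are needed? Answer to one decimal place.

Daily accumulation = 30.6 − 11.4 = 19.2 DD/day.
Duration = 60 / 19.2 = 3.125 ≈ 3.1 days.

3.1 days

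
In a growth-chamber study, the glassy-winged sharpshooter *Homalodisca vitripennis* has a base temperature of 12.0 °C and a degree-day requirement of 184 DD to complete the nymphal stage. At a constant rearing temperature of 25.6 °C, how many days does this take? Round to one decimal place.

Daily accumulation = 25.6 − 12.0 = 13.6 DD/day.
Duration = 184 / 13.6 = 13.529 ≈ 13.5 days.

13.5 days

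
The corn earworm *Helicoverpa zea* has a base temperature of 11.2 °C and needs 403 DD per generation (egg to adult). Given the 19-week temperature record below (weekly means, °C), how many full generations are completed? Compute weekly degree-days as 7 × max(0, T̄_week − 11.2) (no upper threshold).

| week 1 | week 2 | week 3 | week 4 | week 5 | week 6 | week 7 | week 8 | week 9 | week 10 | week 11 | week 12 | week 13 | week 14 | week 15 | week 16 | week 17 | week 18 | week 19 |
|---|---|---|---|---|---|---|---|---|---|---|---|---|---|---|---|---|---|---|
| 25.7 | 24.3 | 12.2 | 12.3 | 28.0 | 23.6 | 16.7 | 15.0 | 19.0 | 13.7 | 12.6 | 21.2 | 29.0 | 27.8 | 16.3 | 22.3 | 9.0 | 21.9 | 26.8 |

Weekly DD (7 × max(0, T̄ − 11.2)): 101.5, 91.7, 7.0, 7.7, 117.6, 86.8, 38.5, 26.6, 54.6, 17.5, 9.8, 70.0, 124.6, 116.2, 35.7, 77.7, 0.0, 74.9, 109.2.
Season total = 1167.6 DD.
Complete generations = ⌊1167.6 / 403⌋ = 2.

2 generations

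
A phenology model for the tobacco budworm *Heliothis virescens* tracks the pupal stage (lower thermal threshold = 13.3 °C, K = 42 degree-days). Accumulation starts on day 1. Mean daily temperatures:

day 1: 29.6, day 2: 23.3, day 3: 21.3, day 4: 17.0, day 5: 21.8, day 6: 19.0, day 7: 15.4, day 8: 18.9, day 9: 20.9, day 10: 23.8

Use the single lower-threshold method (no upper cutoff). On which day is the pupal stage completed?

Daily DD above 13.3 °C: 16.3, 10.0, 8.0, 3.7, 8.5, 5.7, 2.1, 5.6, 7.6, 10.5.
Cumulative: 16.3, 26.3, 34.3, 38.0, 46.5, 52.2, 54.3, 59.9, 67.5, 78.0.
The total first reaches 42 DD on day 5.

day 5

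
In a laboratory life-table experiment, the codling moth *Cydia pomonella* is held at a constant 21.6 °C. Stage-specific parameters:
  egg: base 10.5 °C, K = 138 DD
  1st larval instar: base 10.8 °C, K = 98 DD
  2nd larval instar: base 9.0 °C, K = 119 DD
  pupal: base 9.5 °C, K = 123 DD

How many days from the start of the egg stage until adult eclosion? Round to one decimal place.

egg: 138 / (21.6 − 10.5) = 138 / 11.1 = 12.432 d.
1st larval instar: 98 / (21.6 − 10.8) = 98 / 10.8 = 9.074 d.
2nd larval instar: 119 / (21.6 − 9.0) = 119 / 12.6 = 9.444 d.
pupal: 123 / (21.6 − 9.5) = 123 / 12.1 = 10.165 d.
Sum = 41.116 ≈ 41.1 days.

41.1 days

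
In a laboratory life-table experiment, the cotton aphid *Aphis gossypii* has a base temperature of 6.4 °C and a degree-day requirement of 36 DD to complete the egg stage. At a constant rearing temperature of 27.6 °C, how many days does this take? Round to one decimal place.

1.7 days

Daily accumulation = 27.6 − 6.4 = 21.2 DD/day.
Duration = 36 / 21.2 = 1.698 ≈ 1.7 days.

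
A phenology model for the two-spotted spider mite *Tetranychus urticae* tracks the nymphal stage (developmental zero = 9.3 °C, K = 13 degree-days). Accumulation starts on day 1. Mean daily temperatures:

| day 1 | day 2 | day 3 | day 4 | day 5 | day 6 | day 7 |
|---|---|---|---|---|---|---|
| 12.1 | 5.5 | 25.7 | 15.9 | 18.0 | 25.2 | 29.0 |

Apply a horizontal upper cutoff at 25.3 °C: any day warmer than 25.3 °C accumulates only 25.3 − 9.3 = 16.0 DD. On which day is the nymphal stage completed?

day 3

Daily DD above 9.3 °C (capped at 16.0): 2.8, 0.0, 16.0, 6.6, 8.7, 15.9, 16.0.
Cumulative: 2.8, 2.8, 18.8, 25.4, 34.1, 50.0, 66.0.
The total first reaches 13 DD on day 3.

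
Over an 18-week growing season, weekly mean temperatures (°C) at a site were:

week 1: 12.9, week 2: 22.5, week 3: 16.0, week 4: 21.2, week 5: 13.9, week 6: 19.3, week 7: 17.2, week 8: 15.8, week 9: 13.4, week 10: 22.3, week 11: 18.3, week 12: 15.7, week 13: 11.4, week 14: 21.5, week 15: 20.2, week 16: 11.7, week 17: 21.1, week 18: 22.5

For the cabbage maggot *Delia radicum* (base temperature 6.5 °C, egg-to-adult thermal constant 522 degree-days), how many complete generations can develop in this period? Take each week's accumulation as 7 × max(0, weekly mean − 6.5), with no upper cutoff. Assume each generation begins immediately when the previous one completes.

Weekly DD (7 × max(0, T̄ − 6.5)): 44.8, 112.0, 66.5, 102.9, 51.8, 89.6, 74.9, 65.1, 48.3, 110.6, 82.6, 64.4, 34.3, 105.0, 95.9, 36.4, 102.2, 112.0.
Season total = 1399.3 DD.
Complete generations = ⌊1399.3 / 522⌋ = 2.

2 generations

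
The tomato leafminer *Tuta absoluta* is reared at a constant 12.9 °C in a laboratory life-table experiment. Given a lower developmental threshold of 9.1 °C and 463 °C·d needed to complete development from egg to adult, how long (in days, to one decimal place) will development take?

Daily accumulation = 12.9 − 9.1 = 3.8 DD/day.
Duration = 463 / 3.8 = 121.842 ≈ 121.8 days.

121.8 days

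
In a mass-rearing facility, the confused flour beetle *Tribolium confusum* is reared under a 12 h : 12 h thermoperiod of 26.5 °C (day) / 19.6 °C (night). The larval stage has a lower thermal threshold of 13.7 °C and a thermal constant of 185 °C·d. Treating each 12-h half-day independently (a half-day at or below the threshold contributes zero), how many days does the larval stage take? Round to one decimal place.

Day half: max(0, 26.5 − 13.7) × 0.5 = 12.8 × 0.5 = 6.40 DD.
Night half: max(0, 19.6 − 13.7) × 0.5 = 5.9 × 0.5 = 2.95 DD.
Per 24 h: 9.35 DD/day.
Duration = 185 / 9.35 = 19.786 ≈ 19.8 days.

19.8 days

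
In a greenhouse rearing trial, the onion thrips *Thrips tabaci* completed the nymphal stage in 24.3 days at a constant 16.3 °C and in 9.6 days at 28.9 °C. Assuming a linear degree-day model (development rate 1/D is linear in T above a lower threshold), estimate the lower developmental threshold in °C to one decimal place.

Linear rate model ⇒ the product D·(T − T_b) is constant across temperatures.
24.3·(16.3 − T_b) = 9.6·(28.9 − T_b)
T_b = (24.3·16.3 − 9.6·28.9) / (24.3 − 9.6) = 118.65 / 14.7 = 8.071 °C ≈ 8.1 °C.

8.1 °C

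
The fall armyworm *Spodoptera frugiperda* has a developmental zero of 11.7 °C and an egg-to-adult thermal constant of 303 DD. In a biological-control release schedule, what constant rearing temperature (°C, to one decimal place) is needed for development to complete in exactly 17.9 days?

Required daily accumulation = 303 / 17.9 = 16.927 DD/day.
T = T_base + 16.927 = 11.7 + 16.927 = 28.627 ≈ 28.6 °C.

28.6 °C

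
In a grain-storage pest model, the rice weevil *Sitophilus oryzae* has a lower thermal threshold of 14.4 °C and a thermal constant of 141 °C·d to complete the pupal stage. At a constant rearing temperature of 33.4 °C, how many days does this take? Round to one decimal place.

Daily accumulation = 33.4 − 14.4 = 19.0 DD/day.
Duration = 141 / 19.0 = 7.421 ≈ 7.4 days.

7.4 days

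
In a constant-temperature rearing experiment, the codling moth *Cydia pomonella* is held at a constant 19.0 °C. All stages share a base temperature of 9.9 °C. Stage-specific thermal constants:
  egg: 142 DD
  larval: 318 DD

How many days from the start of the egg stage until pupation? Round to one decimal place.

50.5 days

Daily accumulation at 19.0 °C = 19.0 − 9.9 = 9.1 DD/day.
Total K = 142 + 318 = 460 DD.
Total duration = 460 / 9.1 = 50.549 ≈ 50.5 days.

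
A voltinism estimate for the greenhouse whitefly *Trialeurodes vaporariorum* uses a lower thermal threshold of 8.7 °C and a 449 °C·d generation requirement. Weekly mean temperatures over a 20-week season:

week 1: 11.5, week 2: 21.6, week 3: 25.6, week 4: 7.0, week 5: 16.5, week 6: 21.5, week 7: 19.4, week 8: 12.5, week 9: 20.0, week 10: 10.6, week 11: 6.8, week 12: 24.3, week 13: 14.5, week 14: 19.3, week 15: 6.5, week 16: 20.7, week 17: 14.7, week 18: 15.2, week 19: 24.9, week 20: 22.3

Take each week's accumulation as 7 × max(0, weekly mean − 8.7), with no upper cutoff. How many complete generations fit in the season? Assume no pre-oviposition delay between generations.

2 generations

Weekly DD (7 × max(0, T̄ − 8.7)): 19.6, 90.3, 118.3, 0.0, 54.6, 89.6, 74.9, 26.6, 79.1, 13.3, 0.0, 109.2, 40.6, 74.2, 0.0, 84.0, 42.0, 45.5, 113.4, 95.2.
Season total = 1170.4 DD.
Complete generations = ⌊1170.4 / 449⌋ = 2.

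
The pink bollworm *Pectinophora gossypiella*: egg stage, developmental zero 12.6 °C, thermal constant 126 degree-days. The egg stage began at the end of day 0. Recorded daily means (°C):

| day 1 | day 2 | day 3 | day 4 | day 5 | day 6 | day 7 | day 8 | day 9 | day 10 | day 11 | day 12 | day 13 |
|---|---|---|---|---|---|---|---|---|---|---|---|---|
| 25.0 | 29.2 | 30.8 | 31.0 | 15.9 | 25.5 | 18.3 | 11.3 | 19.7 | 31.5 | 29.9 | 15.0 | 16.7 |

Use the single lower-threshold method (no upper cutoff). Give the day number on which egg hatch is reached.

Daily DD above 12.6 °C: 12.4, 16.6, 18.2, 18.4, 3.3, 12.9, 5.7, 0.0, 7.1, 18.9, 17.3, 2.4, 4.1.
Cumulative: 12.4, 29.0, 47.2, 65.6, 68.9, 81.8, 87.5, 87.5, 94.6, 113.5, 130.8, 133.2, 137.3.
The total first reaches 126 DD on day 11.

day 11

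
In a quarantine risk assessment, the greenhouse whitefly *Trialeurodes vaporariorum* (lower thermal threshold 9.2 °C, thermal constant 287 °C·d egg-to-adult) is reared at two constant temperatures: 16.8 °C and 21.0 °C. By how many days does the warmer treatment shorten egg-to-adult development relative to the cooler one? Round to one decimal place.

At 16.8 °C: 287 / (16.8 − 9.2) = 287 / 7.6 = 37.763 d.
At 21.0 °C: 287 / (21.0 − 9.2) = 287 / 11.8 = 24.322 d.
Difference = |37.763 − 24.322| = 13.441 ≈ 13.4 days.

13.4 days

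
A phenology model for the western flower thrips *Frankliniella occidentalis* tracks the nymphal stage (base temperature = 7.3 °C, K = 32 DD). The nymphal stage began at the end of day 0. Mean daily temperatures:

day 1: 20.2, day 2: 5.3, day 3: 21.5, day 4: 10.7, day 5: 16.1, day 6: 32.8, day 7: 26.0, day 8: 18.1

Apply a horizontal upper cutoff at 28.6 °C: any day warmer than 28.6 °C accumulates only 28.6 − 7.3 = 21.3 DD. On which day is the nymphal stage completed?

day 5

Daily DD above 7.3 °C (capped at 21.3): 12.9, 0.0, 14.2, 3.4, 8.8, 21.3, 18.7, 10.8.
Cumulative: 12.9, 12.9, 27.1, 30.5, 39.3, 60.6, 79.3, 90.1.
The total first reaches 32 DD on day 5.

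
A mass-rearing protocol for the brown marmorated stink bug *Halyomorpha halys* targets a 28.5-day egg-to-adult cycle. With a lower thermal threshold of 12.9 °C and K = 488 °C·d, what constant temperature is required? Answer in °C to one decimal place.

Required daily accumulation = 488 / 28.5 = 17.123 DD/day.
T = T_base + 17.123 = 12.9 + 17.123 = 30.023 ≈ 30.0 °C.

30.0 °C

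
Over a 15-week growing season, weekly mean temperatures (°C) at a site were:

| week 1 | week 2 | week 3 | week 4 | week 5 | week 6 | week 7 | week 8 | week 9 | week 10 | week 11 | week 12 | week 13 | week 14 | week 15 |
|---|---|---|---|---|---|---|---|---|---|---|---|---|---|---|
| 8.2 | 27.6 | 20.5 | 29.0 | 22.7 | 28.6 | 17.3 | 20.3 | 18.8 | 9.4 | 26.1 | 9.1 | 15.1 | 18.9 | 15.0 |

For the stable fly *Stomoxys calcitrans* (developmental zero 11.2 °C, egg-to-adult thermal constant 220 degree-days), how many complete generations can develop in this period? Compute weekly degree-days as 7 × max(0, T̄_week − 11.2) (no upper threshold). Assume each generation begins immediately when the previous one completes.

3 generations

Weekly DD (7 × max(0, T̄ − 11.2)): 0.0, 114.8, 65.1, 124.6, 80.5, 121.8, 42.7, 63.7, 53.2, 0.0, 104.3, 0.0, 27.3, 53.9, 26.6.
Season total = 878.5 DD.
Complete generations = ⌊878.5 / 220⌋ = 3.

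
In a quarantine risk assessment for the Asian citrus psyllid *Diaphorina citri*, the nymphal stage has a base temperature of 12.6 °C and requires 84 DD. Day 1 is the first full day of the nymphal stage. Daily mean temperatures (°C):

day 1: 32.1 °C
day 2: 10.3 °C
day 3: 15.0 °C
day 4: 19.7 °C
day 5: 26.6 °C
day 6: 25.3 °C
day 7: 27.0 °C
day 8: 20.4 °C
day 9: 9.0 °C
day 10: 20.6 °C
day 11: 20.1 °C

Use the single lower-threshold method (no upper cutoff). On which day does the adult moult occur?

Daily DD above 12.6 °C: 19.5, 0.0, 2.4, 7.1, 14.0, 12.7, 14.4, 7.8, 0.0, 8.0, 7.5.
Cumulative: 19.5, 19.5, 21.9, 29.0, 43.0, 55.7, 70.1, 77.9, 77.9, 85.9, 93.4.
The total first reaches 84 DD on day 10.

day 10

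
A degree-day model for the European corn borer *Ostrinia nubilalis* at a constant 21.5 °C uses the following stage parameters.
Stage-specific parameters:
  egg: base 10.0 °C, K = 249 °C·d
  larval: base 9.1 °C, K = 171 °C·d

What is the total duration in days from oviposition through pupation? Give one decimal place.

egg: 249 / (21.5 − 10.0) = 249 / 11.5 = 21.652 d.
larval: 171 / (21.5 − 9.1) = 171 / 12.4 = 13.790 d.
Sum = 35.442 ≈ 35.4 days.

35.4 days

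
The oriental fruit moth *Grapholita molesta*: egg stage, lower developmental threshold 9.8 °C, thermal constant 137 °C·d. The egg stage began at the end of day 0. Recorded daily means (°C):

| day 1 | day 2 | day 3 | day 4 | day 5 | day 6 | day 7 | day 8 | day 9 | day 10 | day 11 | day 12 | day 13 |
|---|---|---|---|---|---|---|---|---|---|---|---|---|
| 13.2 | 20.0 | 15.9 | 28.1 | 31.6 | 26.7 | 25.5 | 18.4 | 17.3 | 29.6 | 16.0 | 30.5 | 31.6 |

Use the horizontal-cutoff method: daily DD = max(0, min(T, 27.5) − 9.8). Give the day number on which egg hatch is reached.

Daily DD above 9.8 °C (capped at 17.7): 3.4, 10.2, 6.1, 17.7, 17.7, 16.9, 15.7, 8.6, 7.5, 17.7, 6.2, 17.7, 17.7.
Cumulative: 3.4, 13.6, 19.7, 37.4, 55.1, 72.0, 87.7, 96.3, 103.8, 121.5, 127.7, 145.4, 163.1.
The total first reaches 137 DD on day 12.

day 12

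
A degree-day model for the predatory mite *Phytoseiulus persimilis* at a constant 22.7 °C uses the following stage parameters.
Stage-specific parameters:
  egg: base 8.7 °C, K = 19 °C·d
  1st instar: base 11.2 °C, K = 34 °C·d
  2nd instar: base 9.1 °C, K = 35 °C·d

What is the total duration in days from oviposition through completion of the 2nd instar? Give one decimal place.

6.9 days

egg: 19 / (22.7 − 8.7) = 19 / 14.0 = 1.357 d.
1st instar: 34 / (22.7 − 11.2) = 34 / 11.5 = 2.957 d.
2nd instar: 35 / (22.7 − 9.1) = 35 / 13.6 = 2.574 d.
Sum = 6.887 ≈ 6.9 days.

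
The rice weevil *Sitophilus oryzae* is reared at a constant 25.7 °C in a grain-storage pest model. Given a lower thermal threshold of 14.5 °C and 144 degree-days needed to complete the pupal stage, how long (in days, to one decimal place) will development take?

Daily accumulation = 25.7 − 14.5 = 11.2 DD/day.
Duration = 144 / 11.2 = 12.857 ≈ 12.9 days.

12.9 days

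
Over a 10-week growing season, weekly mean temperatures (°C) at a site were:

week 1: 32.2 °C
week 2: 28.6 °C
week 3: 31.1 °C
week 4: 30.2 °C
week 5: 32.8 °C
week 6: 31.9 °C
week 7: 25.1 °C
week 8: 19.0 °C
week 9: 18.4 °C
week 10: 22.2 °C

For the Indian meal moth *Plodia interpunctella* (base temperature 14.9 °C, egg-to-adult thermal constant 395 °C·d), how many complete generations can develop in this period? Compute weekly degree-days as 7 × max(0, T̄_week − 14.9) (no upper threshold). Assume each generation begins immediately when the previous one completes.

Weekly DD (7 × max(0, T̄ − 14.9)): 121.1, 95.9, 113.4, 107.1, 125.3, 119.0, 71.4, 28.7, 24.5, 51.1.
Season total = 857.5 DD.
Complete generations = ⌊857.5 / 395⌋ = 2.

2 generations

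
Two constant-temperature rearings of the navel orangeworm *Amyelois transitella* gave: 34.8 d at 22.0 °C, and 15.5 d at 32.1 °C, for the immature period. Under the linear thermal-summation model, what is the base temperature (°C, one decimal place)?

Equal thermal constants: D₁(T₁ − T_b) = D₂(T₂ − T_b).
34.8·(22.0 − T_b) = 15.5·(32.1 − T_b)
T_b = (34.8·22.0 − 15.5·32.1) / (34.8 − 15.5) = 268.05 / 19.3 = 13.889 °C ≈ 13.9 °C.

13.9 °C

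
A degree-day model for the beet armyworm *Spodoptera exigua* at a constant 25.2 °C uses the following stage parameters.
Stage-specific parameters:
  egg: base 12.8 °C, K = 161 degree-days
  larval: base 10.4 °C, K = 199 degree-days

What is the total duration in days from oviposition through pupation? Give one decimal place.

egg: 161 / (25.2 − 12.8) = 161 / 12.4 = 12.984 d.
larval: 199 / (25.2 − 10.4) = 199 / 14.8 = 13.446 d.
Sum = 26.430 ≈ 26.4 days.

26.4 days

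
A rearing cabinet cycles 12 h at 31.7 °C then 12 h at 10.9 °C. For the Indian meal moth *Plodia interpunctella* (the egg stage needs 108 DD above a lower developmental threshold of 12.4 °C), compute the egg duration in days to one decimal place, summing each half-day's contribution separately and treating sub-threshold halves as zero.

11.2 days

Day half: max(0, 31.7 − 12.4) × 0.5 = 19.3 × 0.5 = 9.65 DD.
Night half: max(0, 10.9 − 12.4) × 0.5 = 0.0 × 0.5 = 0.00 DD.
Per 24 h: 9.65 DD/day.
Duration = 108 / 9.65 = 11.192 ≈ 11.2 days.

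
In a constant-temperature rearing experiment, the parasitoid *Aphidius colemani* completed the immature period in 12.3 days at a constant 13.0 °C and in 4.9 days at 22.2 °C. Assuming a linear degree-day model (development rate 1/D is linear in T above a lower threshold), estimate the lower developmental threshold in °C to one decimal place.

Under the model K = D·(T − T_b), so D₁·(T₁ − T_b) = D₂·(T₂ − T_b).
12.3·(13.0 − T_b) = 4.9·(22.2 − T_b)
T_b = (12.3·13.0 − 4.9·22.2) / (12.3 − 4.9) = 51.12 / 7.4 = 6.908 °C ≈ 6.9 °C.

6.9 °C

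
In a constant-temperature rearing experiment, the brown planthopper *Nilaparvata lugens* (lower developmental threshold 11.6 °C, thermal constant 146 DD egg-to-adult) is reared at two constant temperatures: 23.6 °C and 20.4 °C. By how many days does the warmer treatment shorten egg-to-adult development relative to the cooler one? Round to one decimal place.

At 23.6 °C: 146 / (23.6 − 11.6) = 146 / 12.0 = 12.167 d.
At 20.4 °C: 146 / (20.4 − 11.6) = 146 / 8.8 = 16.591 d.
Difference = |12.167 − 16.591| = 4.424 ≈ 4.4 days.

4.4 days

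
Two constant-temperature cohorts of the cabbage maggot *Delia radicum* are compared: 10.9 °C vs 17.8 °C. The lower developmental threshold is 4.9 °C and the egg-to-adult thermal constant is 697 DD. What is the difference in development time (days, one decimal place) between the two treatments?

62.1 days

At 10.9 °C: 697 / (10.9 − 4.9) = 697 / 6.0 = 116.167 d.
At 17.8 °C: 697 / (17.8 − 4.9) = 697 / 12.9 = 54.031 d.
Difference = |116.167 − 54.031| = 62.136 ≈ 62.1 days.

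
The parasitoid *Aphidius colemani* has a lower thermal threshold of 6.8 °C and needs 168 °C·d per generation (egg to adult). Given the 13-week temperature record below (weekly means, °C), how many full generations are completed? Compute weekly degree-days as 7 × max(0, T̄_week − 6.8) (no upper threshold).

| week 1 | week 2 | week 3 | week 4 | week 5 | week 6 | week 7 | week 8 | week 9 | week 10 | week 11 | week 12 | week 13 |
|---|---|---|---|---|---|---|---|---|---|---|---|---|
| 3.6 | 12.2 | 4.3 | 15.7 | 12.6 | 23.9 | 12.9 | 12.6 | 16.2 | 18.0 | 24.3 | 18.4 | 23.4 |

Weekly DD (7 × max(0, T̄ − 6.8)): 0.0, 37.8, 0.0, 62.3, 40.6, 119.7, 42.7, 40.6, 65.8, 78.4, 122.5, 81.2, 116.2.
Season total = 807.8 DD.
Complete generations = ⌊807.8 / 168⌋ = 4.

4 generations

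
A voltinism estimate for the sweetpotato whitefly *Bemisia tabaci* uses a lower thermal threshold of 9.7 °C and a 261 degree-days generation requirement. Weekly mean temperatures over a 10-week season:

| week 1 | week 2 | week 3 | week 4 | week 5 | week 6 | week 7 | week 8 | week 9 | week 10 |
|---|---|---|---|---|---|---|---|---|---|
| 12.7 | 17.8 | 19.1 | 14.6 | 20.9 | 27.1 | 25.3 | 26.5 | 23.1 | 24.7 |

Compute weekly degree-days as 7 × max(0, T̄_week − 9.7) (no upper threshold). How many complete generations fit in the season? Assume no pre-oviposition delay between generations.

Weekly DD (7 × max(0, T̄ − 9.7)): 21.0, 56.7, 65.8, 34.3, 78.4, 121.8, 109.2, 117.6, 93.8, 105.0.
Season total = 803.6 DD.
Complete generations = ⌊803.6 / 261⌋ = 3.

3 generations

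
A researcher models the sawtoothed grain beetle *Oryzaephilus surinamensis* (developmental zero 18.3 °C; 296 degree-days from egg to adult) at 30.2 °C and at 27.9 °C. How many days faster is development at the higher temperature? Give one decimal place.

6.0 days

At 30.2 °C: 296 / (30.2 − 18.3) = 296 / 11.9 = 24.874 d.
At 27.9 °C: 296 / (27.9 − 18.3) = 296 / 9.6 = 30.833 d.
Difference = |24.874 − 30.833| = 5.959 ≈ 6.0 days.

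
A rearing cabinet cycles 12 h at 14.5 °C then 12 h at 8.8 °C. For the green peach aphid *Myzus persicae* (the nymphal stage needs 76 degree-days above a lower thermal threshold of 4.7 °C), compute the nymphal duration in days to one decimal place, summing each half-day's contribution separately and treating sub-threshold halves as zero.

Day half: max(0, 14.5 − 4.7) × 0.5 = 9.8 × 0.5 = 4.90 DD.
Night half: max(0, 8.8 − 4.7) × 0.5 = 4.1 × 0.5 = 2.05 DD.
Per 24 h: 6.95 DD/day.
Duration = 76 / 6.95 = 10.935 ≈ 10.9 days.

10.9 days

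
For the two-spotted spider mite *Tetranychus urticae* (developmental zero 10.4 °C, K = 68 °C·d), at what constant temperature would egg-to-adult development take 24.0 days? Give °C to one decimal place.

13.2 °C

Required daily accumulation = 68 / 24.0 = 2.833 DD/day.
T = T_base + 2.833 = 10.4 + 2.833 = 13.233 ≈ 13.2 °C.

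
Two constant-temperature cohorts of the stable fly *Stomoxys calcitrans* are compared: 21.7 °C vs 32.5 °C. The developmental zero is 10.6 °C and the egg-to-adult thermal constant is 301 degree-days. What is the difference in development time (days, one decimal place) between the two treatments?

13.4 days

At 21.7 °C: 301 / (21.7 − 10.6) = 301 / 11.1 = 27.117 d.
At 32.5 °C: 301 / (32.5 − 10.6) = 301 / 21.9 = 13.744 d.
Difference = |27.117 − 13.744| = 13.373 ≈ 13.4 days.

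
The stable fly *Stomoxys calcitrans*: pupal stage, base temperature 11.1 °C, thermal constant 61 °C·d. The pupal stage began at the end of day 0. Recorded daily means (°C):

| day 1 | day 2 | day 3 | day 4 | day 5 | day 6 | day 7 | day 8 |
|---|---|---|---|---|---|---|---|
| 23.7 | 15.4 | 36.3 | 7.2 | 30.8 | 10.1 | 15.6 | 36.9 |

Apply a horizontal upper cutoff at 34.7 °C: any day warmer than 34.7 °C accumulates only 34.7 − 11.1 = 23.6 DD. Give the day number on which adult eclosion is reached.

day 7

Daily DD above 11.1 °C (capped at 23.6): 12.6, 4.3, 23.6, 0.0, 19.7, 0.0, 4.5, 23.6.
Cumulative: 12.6, 16.9, 40.5, 40.5, 60.2, 60.2, 64.7, 88.3.
The total first reaches 61 DD on day 7.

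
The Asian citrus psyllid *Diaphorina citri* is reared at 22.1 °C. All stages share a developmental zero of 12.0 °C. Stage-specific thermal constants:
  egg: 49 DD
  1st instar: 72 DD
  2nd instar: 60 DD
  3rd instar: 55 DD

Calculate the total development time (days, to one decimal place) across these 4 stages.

Daily accumulation at 22.1 °C = 22.1 − 12.0 = 10.1 DD/day.
Total K = 49 + 72 + 60 + 55 = 236 DD.
Total duration = 236 / 10.1 = 23.366 ≈ 23.4 days.

23.4 days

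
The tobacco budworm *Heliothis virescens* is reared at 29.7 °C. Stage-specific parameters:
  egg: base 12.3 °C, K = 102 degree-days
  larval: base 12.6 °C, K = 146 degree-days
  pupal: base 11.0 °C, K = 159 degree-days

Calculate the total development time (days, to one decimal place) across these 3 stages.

22.9 days

egg: 102 / (29.7 − 12.3) = 102 / 17.4 = 5.862 d.
larval: 146 / (29.7 − 12.6) = 146 / 17.1 = 8.538 d.
pupal: 159 / (29.7 − 11.0) = 159 / 18.7 = 8.503 d.
Sum = 22.903 ≈ 22.9 days.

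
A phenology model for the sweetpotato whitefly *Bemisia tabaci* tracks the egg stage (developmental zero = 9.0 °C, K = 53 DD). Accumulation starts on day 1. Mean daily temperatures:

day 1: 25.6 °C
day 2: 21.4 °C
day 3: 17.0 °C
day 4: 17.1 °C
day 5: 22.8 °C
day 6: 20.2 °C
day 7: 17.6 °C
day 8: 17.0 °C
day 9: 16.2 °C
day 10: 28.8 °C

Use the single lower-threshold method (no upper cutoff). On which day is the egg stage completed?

day 5

Daily DD above 9.0 °C: 16.6, 12.4, 8.0, 8.1, 13.8, 11.2, 8.6, 8.0, 7.2, 19.8.
Cumulative: 16.6, 29.0, 37.0, 45.1, 58.9, 70.1, 78.7, 86.7, 93.9, 113.7.
The total first reaches 53 DD on day 5.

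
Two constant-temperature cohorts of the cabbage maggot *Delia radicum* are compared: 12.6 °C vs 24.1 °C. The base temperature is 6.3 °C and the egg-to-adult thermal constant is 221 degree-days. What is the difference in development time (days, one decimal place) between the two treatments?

22.7 days

At 12.6 °C: 221 / (12.6 − 6.3) = 221 / 6.3 = 35.079 d.
At 24.1 °C: 221 / (24.1 − 6.3) = 221 / 17.8 = 12.416 d.
Difference = |35.079 − 12.416| = 22.664 ≈ 22.7 days.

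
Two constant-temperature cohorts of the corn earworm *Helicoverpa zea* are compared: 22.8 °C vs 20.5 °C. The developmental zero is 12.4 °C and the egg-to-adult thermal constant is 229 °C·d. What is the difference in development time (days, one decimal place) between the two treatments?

At 22.8 °C: 229 / (22.8 − 12.4) = 229 / 10.4 = 22.019 d.
At 20.5 °C: 229 / (20.5 − 12.4) = 229 / 8.1 = 28.272 d.
Difference = |22.019 − 28.272| = 6.252 ≈ 6.3 days.

6.3 days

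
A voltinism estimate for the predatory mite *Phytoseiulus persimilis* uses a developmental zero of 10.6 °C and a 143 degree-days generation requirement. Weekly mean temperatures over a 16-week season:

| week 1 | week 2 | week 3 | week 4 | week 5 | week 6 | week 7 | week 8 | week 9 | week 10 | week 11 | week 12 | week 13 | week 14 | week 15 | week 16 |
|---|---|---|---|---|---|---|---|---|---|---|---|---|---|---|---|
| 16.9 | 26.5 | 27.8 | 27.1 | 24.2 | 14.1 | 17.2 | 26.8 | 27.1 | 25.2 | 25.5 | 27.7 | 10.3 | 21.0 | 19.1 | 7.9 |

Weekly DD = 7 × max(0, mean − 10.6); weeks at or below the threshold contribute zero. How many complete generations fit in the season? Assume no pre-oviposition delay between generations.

8 generations

Weekly DD (7 × max(0, T̄ − 10.6)): 44.1, 111.3, 120.4, 115.5, 95.2, 24.5, 46.2, 113.4, 115.5, 102.2, 104.3, 119.7, 0.0, 72.8, 59.5, 0.0.
Season total = 1244.6 DD.
Complete generations = ⌊1244.6 / 143⌋ = 8.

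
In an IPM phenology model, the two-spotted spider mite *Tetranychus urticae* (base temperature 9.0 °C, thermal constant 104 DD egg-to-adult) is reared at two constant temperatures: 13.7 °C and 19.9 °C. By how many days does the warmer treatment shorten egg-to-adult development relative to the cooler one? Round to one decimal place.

12.6 days

At 13.7 °C: 104 / (13.7 − 9.0) = 104 / 4.7 = 22.128 d.
At 19.9 °C: 104 / (19.9 − 9.0) = 104 / 10.9 = 9.541 d.
Difference = |22.128 − 9.541| = 12.586 ≈ 12.6 days.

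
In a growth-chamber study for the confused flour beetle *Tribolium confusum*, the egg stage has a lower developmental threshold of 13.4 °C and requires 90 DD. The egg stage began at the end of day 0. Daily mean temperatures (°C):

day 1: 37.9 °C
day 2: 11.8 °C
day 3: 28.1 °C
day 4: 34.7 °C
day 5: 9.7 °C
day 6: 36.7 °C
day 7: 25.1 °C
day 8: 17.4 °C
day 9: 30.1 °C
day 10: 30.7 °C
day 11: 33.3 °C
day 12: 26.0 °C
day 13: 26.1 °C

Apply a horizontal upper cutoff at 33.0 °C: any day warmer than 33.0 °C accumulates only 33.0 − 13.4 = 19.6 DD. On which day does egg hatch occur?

Daily DD above 13.4 °C (capped at 19.6): 19.6, 0.0, 14.7, 19.6, 0.0, 19.6, 11.7, 4.0, 16.7, 17.3, 19.6, 12.6, 12.7.
Cumulative: 19.6, 19.6, 34.3, 53.9, 53.9, 73.5, 85.2, 89.2, 105.9, 123.2, 142.8, 155.4, 168.1.
The total first reaches 90 DD on day 9.

day 9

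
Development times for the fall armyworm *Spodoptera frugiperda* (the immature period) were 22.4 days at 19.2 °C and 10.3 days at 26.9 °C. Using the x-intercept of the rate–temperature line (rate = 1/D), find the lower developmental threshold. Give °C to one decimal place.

Linear rate model ⇒ the product D·(T − T_b) is constant across temperatures.
22.4·(19.2 − T_b) = 10.3·(26.9 − T_b)
T_b = (22.4·19.2 − 10.3·26.9) / (22.4 − 10.3) = 153.01 / 12.1 = 12.645 °C ≈ 12.6 °C.

12.6 °C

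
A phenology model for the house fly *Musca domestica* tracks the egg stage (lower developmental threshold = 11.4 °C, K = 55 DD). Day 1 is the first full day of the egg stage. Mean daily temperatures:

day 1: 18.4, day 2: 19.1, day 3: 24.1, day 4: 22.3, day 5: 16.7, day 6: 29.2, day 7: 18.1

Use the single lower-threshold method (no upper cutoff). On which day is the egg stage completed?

Daily DD above 11.4 °C: 7.0, 7.7, 12.7, 10.9, 5.3, 17.8, 6.7.
Cumulative: 7.0, 14.7, 27.4, 38.3, 43.6, 61.4, 68.1.
The total first reaches 55 DD on day 6.

day 6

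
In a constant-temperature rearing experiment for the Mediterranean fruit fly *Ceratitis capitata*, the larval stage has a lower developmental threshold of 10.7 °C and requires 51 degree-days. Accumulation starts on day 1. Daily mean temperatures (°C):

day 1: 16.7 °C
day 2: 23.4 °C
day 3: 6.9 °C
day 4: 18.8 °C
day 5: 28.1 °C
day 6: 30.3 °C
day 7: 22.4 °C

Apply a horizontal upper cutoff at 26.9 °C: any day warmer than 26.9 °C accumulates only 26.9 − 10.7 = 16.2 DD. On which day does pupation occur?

day 6

Daily DD above 10.7 °C (capped at 16.2): 6.0, 12.7, 0.0, 8.1, 16.2, 16.2, 11.7.
Cumulative: 6.0, 18.7, 18.7, 26.8, 43.0, 59.2, 70.9.
The total first reaches 51 DD on day 6.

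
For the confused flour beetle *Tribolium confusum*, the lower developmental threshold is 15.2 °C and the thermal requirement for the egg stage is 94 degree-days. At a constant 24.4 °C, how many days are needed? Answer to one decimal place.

Daily accumulation = 24.4 − 15.2 = 9.2 DD/day.
Duration = 94 / 9.2 = 10.217 ≈ 10.2 days.

10.2 days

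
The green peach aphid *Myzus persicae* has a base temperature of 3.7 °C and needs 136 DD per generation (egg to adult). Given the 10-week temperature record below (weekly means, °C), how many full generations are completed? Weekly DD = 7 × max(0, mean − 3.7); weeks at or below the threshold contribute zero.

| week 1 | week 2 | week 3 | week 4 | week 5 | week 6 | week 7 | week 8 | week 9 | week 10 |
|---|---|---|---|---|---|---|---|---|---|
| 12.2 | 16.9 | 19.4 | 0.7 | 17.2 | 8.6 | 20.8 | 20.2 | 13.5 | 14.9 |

Weekly DD (7 × max(0, T̄ − 3.7)): 59.5, 92.4, 109.9, 0.0, 94.5, 34.3, 119.7, 115.5, 68.6, 78.4.
Season total = 772.8 DD.
Complete generations = ⌊772.8 / 136⌋ = 5.

5 generations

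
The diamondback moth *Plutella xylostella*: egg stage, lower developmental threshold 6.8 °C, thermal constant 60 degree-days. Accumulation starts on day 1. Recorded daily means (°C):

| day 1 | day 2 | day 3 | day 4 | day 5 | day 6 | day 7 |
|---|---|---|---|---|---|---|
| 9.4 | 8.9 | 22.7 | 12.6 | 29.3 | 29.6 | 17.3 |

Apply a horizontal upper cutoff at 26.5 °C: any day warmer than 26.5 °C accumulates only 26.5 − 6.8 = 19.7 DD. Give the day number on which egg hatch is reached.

Daily DD above 6.8 °C (capped at 19.7): 2.6, 2.1, 15.9, 5.8, 19.7, 19.7, 10.5.
Cumulative: 2.6, 4.7, 20.6, 26.4, 46.1, 65.8, 76.3.
The total first reaches 60 DD on day 6.

day 6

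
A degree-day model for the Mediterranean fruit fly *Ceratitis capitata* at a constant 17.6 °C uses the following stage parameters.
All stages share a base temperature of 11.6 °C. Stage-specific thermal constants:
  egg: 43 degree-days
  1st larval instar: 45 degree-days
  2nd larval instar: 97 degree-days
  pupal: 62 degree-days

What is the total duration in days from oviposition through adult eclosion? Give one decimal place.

41.2 days

Daily accumulation at 17.6 °C = 17.6 − 11.6 = 6.0 DD/day.
Total K = 43 + 45 + 97 + 62 = 247 DD.
Total duration = 247 / 6.0 = 41.167 ≈ 41.2 days.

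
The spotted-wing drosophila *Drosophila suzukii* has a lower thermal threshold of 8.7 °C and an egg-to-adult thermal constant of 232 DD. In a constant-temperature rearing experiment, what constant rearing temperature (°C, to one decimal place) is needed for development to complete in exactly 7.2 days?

Required daily accumulation = 232 / 7.2 = 32.222 DD/day.
T = T_base + 32.222 = 8.7 + 32.222 = 40.922 ≈ 40.9 °C.

40.9 °C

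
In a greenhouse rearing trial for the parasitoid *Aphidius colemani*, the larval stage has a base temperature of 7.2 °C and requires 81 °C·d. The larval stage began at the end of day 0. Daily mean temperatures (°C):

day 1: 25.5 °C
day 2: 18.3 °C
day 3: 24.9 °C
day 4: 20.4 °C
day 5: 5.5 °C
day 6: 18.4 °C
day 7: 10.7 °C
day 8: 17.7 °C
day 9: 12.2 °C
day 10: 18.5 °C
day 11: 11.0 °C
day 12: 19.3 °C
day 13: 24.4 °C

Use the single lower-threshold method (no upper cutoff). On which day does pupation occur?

day 8

Daily DD above 7.2 °C: 18.3, 11.1, 17.7, 13.2, 0.0, 11.2, 3.5, 10.5, 5.0, 11.3, 3.8, 12.1, 17.2.
Cumulative: 18.3, 29.4, 47.1, 60.3, 60.3, 71.5, 75.0, 85.5, 90.5, 101.8, 105.6, 117.7, 134.9.
The total first reaches 81 DD on day 8.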